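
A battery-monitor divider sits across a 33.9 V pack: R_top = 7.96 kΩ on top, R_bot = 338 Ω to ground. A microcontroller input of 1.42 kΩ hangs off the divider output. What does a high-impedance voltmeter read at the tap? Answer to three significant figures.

V_out ≈ 1.12 V

The load sits in parallel with R_bot: R_bot‖R_L = (338 × 1420) / (338 + 1420) = 273.0 Ω.
V_out = 33.9 × 273.0 / (7960 + 273.0) = 33.9 × 273.0/8233 = 1.12 V.
(Unloaded it would have been 1.38 V.)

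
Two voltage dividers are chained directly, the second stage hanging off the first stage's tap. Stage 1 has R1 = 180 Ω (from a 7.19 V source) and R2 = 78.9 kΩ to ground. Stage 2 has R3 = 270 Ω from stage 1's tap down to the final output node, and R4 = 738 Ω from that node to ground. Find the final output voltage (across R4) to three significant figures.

Stage 2 presents R3+R4 = 1008 Ω as a load on stage 1's tap.
Stage 1's lower leg becomes R2‖(R3+R4) = 995.3 Ω, so V_mid = 7.19 × 995.3/1175 = 6.089 V.
Stage 2 is itself unloaded: V_out = V_mid × R4/(R3+R4) = 6.089 × 738/1008 = 4.46 V.

V_out ≈ 4.46 V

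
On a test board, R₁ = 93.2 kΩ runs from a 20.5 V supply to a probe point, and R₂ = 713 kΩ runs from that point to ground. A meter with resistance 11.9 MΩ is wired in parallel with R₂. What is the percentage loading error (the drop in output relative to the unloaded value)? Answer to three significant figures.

0.688 %

The divider's output (Thévenin) resistance is R₁‖R₂ = 82.43 kΩ.
Fractional drop under load = R_th/(R_th + R_L) = 82.43 / (82.43 + 11900) = 0.006879.
So the output falls by 0.688 %.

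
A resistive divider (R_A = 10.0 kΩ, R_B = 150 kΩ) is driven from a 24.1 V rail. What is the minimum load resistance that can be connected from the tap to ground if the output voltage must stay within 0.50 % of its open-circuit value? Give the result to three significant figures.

R_L(min) ≈ 1.87 MΩ

Output resistance R_th = R_A‖R_B = (10.0 × 150)/160.0 = 9.375 kΩ.
The fractional drop is R_th/(R_th + R_L); requiring this ≤ 0.00500 gives R_L ≥ R_th(1/0.00500 − 1) = 9.375 × 199.0 = 1.87 MΩ.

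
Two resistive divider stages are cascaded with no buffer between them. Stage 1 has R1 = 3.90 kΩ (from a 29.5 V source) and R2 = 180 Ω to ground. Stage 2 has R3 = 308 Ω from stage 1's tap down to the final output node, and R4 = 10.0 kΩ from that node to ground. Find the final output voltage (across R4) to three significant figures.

Stage 2 presents R3+R4 = 10310 Ω as a load on stage 1's tap.
Stage 1's lower leg becomes R2‖(R3+R4) = 176.9 Ω, so V_mid = 29.5 × 176.9/4077 = 1.280 V.
Stage 2 is itself unloaded: V_out = V_mid × R4/(R3+R4) = 1.280 × 10000/10310 = 1.24 V.

V_out ≈ 1.24 V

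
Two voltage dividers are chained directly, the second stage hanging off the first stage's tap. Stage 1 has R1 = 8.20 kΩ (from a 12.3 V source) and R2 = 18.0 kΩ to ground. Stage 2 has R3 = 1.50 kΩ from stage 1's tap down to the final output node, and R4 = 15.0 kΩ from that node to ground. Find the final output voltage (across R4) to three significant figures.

V_out ≈ 5.73 V

Stage 2 presents R3+R4 = 16.50 kΩ as a load on stage 1's tap.
Stage 1's lower leg becomes R2‖(R3+R4) = 8.609 kΩ, so V_mid = 12.3 × 8.609/16.81 = 6.300 V.
Stage 2 is itself unloaded: V_out = V_mid × R4/(R3+R4) = 6.300 × 15.0/16.50 = 5.73 V.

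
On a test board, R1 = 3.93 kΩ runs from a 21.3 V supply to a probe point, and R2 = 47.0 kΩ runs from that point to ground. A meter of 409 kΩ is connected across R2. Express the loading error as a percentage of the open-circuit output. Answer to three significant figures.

The divider's output (Thévenin) resistance is R1‖R2 = 3.627 kΩ.
Fractional drop under load = R_th/(R_th + R_L) = 3.627 / (3.627 + 409) = 0.008789.
So the output falls by 0.879 %.

0.879 %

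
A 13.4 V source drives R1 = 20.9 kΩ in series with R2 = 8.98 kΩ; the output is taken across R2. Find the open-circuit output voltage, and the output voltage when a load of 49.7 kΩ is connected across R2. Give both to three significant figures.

Unloaded: 4.03 V; loaded: 3.58 V

Open-circuit: V = 13.4 × 8.98/(20.9 + 8.98) = 4.03 V.
With the load, R2 becomes R2‖R_L = 7.606 kΩ, so V = 13.4 × 7.606/28.51 = 3.58 V.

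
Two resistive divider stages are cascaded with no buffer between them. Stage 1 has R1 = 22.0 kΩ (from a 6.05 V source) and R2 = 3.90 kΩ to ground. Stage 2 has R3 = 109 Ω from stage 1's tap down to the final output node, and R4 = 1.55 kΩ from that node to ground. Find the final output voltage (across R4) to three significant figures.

V_out ≈ 0.284 V

Stage 2 presents R3+R4 = 1659 Ω as a load on stage 1's tap.
Stage 1's lower leg becomes R2‖(R3+R4) = 1164 Ω, so V_mid = 6.05 × 1164/23160 = 0.3040 V.
Stage 2 is itself unloaded: V_out = V_mid × R4/(R3+R4) = 0.3040 × 1550/1659 = 0.284 V.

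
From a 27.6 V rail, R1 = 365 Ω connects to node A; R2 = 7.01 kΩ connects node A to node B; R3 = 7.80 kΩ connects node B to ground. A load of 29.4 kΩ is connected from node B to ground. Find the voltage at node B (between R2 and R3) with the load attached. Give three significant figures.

V ≈ 12.6 V

At node B, R3 is in parallel with the load: R3‖R_L = 6165 Ω.
Below node A the resistance is R2 + (R3‖R_L) = 13170 Ω, so V_A = 27.6 × 13170/13540 = 26.86 V.
Then V_B = V_A × (R3‖R_L)/(R2 + R3‖R_L) = 26.86 × 6165/13170 = 12.6 V.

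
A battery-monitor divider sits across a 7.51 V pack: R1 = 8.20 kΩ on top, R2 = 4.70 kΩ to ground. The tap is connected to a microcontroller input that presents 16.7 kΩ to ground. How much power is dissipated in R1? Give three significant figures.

P ≈ 3.28 mW

Total resistance from the source is R1 + (R2‖R_L) = 11.87 kΩ, so I = 7.51/11.87 kΩ = 0.6328 mA.
P = I²·R1 = (0.6328 mA)² × 8.20 kΩ = 3.28 mW.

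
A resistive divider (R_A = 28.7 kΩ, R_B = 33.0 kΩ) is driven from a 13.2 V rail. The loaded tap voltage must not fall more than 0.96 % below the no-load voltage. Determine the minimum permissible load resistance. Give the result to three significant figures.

Output resistance R_th = R_A‖R_B = (28.7 × 33.0)/61.70 = 15.35 kΩ.
The fractional drop is R_th/(R_th + R_L); requiring this ≤ 0.00960 gives R_L ≥ R_th(1/0.00960 − 1) = 15.35 × 103.2 = 1.58 MΩ.

R_L(min) ≈ 1.58 MΩ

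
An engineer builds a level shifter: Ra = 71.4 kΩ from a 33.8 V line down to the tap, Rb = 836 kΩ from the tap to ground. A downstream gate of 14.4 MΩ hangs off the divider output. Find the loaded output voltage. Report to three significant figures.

The load sits in parallel with Rb: Rb‖R_L = (836 × 14400) / (836 + 14400) = 790.1 kΩ.
V_out = 33.8 × 790.1 / (71.4 + 790.1) = 33.8 × 790.1/861.5 = 31.0 V.

V_out ≈ 31.0 V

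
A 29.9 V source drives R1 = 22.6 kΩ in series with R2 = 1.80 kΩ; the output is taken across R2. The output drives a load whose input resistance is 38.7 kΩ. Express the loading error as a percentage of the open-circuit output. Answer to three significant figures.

The divider's output (Thévenin) resistance is R1‖R2 = 1.667 kΩ.
Fractional drop under load = R_th/(R_th + R_L) = 1.667 / (1.667 + 38.7) = 0.04130.
So the output falls by 4.13 %.

4.13 %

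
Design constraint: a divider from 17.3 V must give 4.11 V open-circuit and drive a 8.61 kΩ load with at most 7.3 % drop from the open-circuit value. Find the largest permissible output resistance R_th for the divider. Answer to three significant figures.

Loading drop = R_th/(R_th + R_L) ≤ 0.0730, so R_th ≤ R_L · ε/(1−ε) = 8.61 kΩ × 0.0730/0.9270 = 678 Ω.

R_th ≤ 678 Ω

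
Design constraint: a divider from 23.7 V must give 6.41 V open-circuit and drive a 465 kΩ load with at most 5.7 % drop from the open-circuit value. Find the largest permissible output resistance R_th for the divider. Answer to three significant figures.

Loading drop = R_th/(R_th + R_L) ≤ 0.0570, so R_th ≤ R_L · ε/(1−ε) = 465 kΩ × 0.0570/0.9430 = 28.1 kΩ.
(Any R1, R2 with R2/(R1+R2) = 0.270 and R1‖R2 ≤ 28.1 kΩ will meet the spec.)

R_th ≤ 28.1 kΩ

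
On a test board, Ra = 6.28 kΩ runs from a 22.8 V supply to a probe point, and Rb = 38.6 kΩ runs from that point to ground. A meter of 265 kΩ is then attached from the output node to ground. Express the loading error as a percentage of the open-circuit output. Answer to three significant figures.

The divider's output (Thévenin) resistance is Ra‖Rb = 5.401 kΩ.
Fractional drop under load = R_th/(R_th + R_L) = 5.401 / (5.401 + 265) = 0.01997.
So the output falls by 2.00 %.

2.00 %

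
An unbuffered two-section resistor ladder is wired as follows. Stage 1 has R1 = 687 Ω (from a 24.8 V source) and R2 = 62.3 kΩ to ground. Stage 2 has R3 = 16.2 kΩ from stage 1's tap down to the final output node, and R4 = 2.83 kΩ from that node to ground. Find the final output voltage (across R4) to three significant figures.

Stage 2 presents R3+R4 = 19030 Ω as a load on stage 1's tap.
Stage 1's lower leg becomes R2‖(R3+R4) = 14580 Ω, so V_mid = 24.8 × 14580/15260 = 23.68 V.
Stage 2 is itself unloaded: V_out = V_mid × R4/(R3+R4) = 23.68 × 2830/19030 = 3.52 V.

V_out ≈ 3.52 V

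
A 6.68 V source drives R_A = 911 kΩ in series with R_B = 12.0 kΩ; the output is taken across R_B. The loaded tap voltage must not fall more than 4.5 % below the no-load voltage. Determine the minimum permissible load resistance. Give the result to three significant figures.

Output resistance R_th = R_A‖R_B = (911 × 12.0)/923.0 = 11.84 kΩ.
The fractional drop is R_th/(R_th + R_L); requiring this ≤ 0.0450 gives R_L ≥ R_th(1/0.0450 − 1) = 11.84 × 21.22 = 251 kΩ.

R_L(min) ≈ 251 kΩ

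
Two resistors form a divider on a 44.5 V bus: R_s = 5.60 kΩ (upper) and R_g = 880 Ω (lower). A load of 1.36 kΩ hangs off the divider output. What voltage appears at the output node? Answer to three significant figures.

V_out ≈ 3.88 V

The load sits in parallel with R_g: R_g‖R_L = (880 × 1360) / (880 + 1360) = 534.3 Ω.
V_out = 44.5 × 534.3 / (5600 + 534.3) = 44.5 × 534.3/6134 = 3.88 V.
(Unloaded it would have been 6.04 V.)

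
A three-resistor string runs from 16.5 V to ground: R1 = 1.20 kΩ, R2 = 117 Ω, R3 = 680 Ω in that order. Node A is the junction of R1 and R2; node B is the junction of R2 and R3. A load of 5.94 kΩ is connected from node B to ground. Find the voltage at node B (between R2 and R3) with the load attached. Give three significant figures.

At node B, R3 is in parallel with the load: R3‖R_L = 610.2 Ω.
Below node A the resistance is R2 + (R3‖R_L) = 727.2 Ω, so V_A = 16.5 × 727.2/1927 = 6.226 V.
Then V_B = V_A × (R3‖R_L)/(R2 + R3‖R_L) = 6.226 × 610.2/727.2 = 5.22 V.

V ≈ 5.22 V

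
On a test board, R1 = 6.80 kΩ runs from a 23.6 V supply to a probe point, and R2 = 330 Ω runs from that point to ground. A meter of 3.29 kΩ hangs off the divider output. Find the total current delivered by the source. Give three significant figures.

I ≈ 3.32 mA

R2‖R_L = 299.9 Ω, so the source sees R1 + R2‖R_L = 7100 Ω.
I = 23.6 V / 7100 Ω = 3.32 mA.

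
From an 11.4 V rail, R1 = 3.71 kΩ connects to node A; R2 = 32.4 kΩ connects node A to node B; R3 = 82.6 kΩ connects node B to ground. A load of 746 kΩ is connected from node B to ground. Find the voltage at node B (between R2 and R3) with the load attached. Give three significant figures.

V ≈ 7.67 V

At node B, R3 is in parallel with the load: R3‖R_L = 74.37 kΩ.
Below node A the resistance is R2 + (R3‖R_L) = 106.8 kΩ, so V_A = 11.4 × 106.8/110.5 = 11.02 V.
Then V_B = V_A × (R3‖R_L)/(R2 + R3‖R_L) = 11.02 × 74.37/106.8 = 7.67 V.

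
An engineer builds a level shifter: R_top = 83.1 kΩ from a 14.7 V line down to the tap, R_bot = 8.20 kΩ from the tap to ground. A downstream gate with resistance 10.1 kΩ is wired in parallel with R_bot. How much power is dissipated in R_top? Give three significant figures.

Total resistance from the source is R_top + (R_bot‖R_L) = 87.63 kΩ, so I = 14.7/87.63 kΩ = 0.1678 mA.
P = I²·R_top = (0.1678 mA)² × 83.1 kΩ = 2.34 mW.

P ≈ 2.34 mW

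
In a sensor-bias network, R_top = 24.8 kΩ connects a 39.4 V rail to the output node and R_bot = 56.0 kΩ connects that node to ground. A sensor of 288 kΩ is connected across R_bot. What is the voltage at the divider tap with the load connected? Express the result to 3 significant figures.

The load sits in parallel with R_bot: R_bot‖R_L = (56.0 × 288) / (56.0 + 288) = 46.88 kΩ.
V_out = 39.4 × 46.88 / (24.8 + 46.88) = 39.4 × 46.88/71.68 = 25.8 V.

V_out ≈ 25.8 V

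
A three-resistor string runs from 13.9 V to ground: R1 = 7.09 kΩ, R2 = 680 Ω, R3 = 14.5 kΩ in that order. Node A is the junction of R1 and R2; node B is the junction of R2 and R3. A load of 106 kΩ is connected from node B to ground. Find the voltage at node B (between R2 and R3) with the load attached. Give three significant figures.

At node B, R3 is in parallel with the load: R3‖R_L = 12760 Ω.
Below node A the resistance is R2 + (R3‖R_L) = 13440 Ω, so V_A = 13.9 × 13440/20530 = 9.099 V.
Then V_B = V_A × (R3‖R_L)/(R2 + R3‖R_L) = 9.099 × 12760/13440 = 8.64 V.

V ≈ 8.64 V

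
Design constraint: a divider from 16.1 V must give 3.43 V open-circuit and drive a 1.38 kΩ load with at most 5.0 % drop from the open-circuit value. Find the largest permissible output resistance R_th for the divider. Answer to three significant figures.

Loading drop = R_th/(R_th + R_L) ≤ 0.0500, so R_th ≤ R_L · ε/(1−ε) = 1.38 kΩ × 0.0500/0.9500 = 72.6 Ω.
(Any R1, R2 with R2/(R1+R2) = 0.213 and R1‖R2 ≤ 72.6 Ω will meet the spec.)

R_th ≤ 72.6 Ω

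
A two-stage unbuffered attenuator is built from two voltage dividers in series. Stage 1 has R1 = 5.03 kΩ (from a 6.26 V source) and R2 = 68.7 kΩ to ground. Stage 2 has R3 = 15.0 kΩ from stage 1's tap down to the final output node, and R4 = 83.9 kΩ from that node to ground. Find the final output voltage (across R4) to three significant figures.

V_out ≈ 4.72 V

Stage 2 presents R3+R4 = 98.90 kΩ as a load on stage 1's tap.
Stage 1's lower leg becomes R2‖(R3+R4) = 40.54 kΩ, so V_mid = 6.26 × 40.54/45.57 = 5.569 V.
Stage 2 is itself unloaded: V_out = V_mid × R4/(R3+R4) = 5.569 × 83.9/98.90 = 4.72 V.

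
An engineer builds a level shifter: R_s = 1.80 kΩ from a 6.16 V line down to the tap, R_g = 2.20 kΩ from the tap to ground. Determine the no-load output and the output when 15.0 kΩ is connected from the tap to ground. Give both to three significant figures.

Unloaded: 3.39 V; loaded: 3.18 V

Open-circuit: V = 6.16 × 2.20/(1.80 + 2.20) = 3.39 V.
With the load, R_g becomes R_g‖R_L = 1.919 kΩ, so V = 6.16 × 1.919/3.719 = 3.18 V.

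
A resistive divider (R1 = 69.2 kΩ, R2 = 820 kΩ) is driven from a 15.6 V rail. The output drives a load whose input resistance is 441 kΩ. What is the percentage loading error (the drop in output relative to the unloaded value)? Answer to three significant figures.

The divider's output (Thévenin) resistance is R1‖R2 = 63.81 kΩ.
Fractional drop under load = R_th/(R_th + R_L) = 63.81 / (63.81 + 441) = 0.1264.
So the output falls by 12.6 %.

12.6 %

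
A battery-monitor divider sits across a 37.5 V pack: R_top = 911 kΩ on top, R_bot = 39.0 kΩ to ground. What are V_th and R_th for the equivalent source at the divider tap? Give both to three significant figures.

V_th = 1.54 V, R_th = 37.4 kΩ

V_th is the open-circuit tap voltage: 37.5 × 39.0/(911 + 39.0) = 1.54 V.
With the supply zeroed, R_top and R_bot appear in parallel from the tap: R_th = R_top‖R_bot = (911 × 39.0)/950.0 = 37.4 kΩ.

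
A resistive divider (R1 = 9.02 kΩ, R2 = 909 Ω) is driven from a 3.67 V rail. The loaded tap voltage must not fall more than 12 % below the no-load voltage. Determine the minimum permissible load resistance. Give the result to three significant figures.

Output resistance R_th = R1‖R2 = (9020 × 909)/9929 = 825.8 Ω.
The fractional drop is R_th/(R_th + R_L); requiring this ≤ 0.120 gives R_L ≥ R_th(1/0.120 − 1) = 825.8 × 7.333 = 6.06 kΩ.

R_L(min) ≈ 6.06 kΩ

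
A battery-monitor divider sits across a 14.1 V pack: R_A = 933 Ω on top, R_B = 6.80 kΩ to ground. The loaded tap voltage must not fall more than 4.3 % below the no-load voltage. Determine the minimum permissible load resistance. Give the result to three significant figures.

R_L(min) ≈ 18.3 kΩ

Output resistance R_th = R_A‖R_B = (933 × 6800)/7733 = 820.4 Ω.
The fractional drop is R_th/(R_th + R_L); requiring this ≤ 0.0430 gives R_L ≥ R_th(1/0.0430 − 1) = 820.4 × 22.26 = 18.3 kΩ.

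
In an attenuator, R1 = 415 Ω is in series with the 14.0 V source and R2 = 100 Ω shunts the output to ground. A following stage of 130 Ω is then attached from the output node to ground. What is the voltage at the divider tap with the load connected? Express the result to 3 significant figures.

The load sits in parallel with R2: R2‖R_L = (100 × 130) / (100 + 130) = 56.52 Ω.
V_out = 14.0 × 56.52 / (415 + 56.52) = 14.0 × 56.52/471.5 = 1.68 V.
(Unloaded it would have been 2.72 V.)

V_out ≈ 1.68 V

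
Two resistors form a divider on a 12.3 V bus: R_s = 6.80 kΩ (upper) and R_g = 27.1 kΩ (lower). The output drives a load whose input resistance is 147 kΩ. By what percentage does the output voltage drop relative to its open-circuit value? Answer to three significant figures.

3.57 %

The divider's output (Thévenin) resistance is R_s‖R_g = 5.436 kΩ.
Fractional drop under load = R_th/(R_th + R_L) = 5.436 / (5.436 + 147) = 0.03566.
So the output falls by 3.57 %.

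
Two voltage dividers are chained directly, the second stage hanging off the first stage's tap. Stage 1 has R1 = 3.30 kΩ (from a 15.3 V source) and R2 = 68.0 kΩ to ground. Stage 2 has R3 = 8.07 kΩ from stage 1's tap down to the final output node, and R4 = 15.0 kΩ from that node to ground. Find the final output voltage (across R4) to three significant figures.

V_out ≈ 8.35 V

Stage 2 presents R3+R4 = 23.07 kΩ as a load on stage 1's tap.
Stage 1's lower leg becomes R2‖(R3+R4) = 17.23 kΩ, so V_mid = 15.3 × 17.23/20.53 = 12.84 V.
Stage 2 is itself unloaded: V_out = V_mid × R4/(R3+R4) = 12.84 × 15.0/23.07 = 8.35 V.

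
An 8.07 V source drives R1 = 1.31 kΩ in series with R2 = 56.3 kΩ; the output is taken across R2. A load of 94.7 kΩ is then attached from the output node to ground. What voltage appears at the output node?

V_out ≈ 7.78 V

The load sits in parallel with R2: R2‖R_L = (56.3 × 94.7) / (56.3 + 94.7) = 35.31 kΩ.
V_out = 8.07 × 35.31 / (1.31 + 35.31) = 8.07 × 35.31/36.62 = 7.78 V.
(Unloaded it would have been 7.89 V.)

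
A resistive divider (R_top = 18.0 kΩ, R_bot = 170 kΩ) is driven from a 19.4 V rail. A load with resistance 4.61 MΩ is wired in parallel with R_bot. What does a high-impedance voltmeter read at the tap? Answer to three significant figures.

The load sits in parallel with R_bot: R_bot‖R_L = (170 × 4610) / (170 + 4610) = 164.0 kΩ.
V_out = 19.4 × 164.0 / (18.0 + 164.0) = 19.4 × 164.0/182.0 = 17.5 V.
(Unloaded it would have been 17.5 V.)

V_out ≈ 17.5 V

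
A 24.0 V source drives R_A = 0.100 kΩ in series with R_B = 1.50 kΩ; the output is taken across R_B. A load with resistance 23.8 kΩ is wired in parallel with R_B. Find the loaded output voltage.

V_out ≈ 22.4 V

The load sits in parallel with R_B: R_B‖R_L = (1500 × 23800) / (1500 + 23800) = 1411 Ω.
V_out = 24.0 × 1411 / (100 + 1411) = 24.0 × 1411/1511 = 22.4 V.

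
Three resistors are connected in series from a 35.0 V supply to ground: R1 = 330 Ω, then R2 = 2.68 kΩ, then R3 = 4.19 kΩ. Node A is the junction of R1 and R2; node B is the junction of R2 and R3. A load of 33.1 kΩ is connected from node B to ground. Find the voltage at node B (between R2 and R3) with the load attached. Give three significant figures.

At node B, R3 is in parallel with the load: R3‖R_L = 3719 Ω.
Below node A the resistance is R2 + (R3‖R_L) = 6399 Ω, so V_A = 35.0 × 6399/6729 = 33.28 V.
Then V_B = V_A × (R3‖R_L)/(R2 + R3‖R_L) = 33.28 × 3719/6399 = 19.3 V.

V ≈ 19.3 V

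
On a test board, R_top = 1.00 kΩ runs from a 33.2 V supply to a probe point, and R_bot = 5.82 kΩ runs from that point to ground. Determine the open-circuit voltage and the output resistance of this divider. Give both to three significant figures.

V_th = 28.3 V, R_th = 853 Ω

V_th is the open-circuit tap voltage: 33.2 × 5.82/(1.00 + 5.82) = 28.3 V.
With the supply zeroed, R_top and R_bot appear in parallel from the tap: R_th = R_top‖R_bot = (1.00 × 5.82)/6.820 = 853 Ω.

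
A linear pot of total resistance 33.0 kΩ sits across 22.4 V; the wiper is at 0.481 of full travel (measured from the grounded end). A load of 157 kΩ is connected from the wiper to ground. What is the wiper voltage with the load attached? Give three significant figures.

The wiper splits the pot into (1−α)R = 17.13 kΩ above and αR = 15.87 kΩ below.
Lower section ‖ load = 14.42 kΩ.
V_wiper = 22.4 × 14.42/(17.13 + 14.42) = 10.2 V.

V ≈ 10.2 V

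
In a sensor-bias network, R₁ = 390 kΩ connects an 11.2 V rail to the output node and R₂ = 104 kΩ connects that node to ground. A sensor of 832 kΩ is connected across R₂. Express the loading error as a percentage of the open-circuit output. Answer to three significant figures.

8.98 %

The divider's output (Thévenin) resistance is R₁‖R₂ = 82.11 kΩ.
Fractional drop under load = R_th/(R_th + R_L) = 82.11 / (82.11 + 832) = 0.08982.
So the output falls by 8.98 %.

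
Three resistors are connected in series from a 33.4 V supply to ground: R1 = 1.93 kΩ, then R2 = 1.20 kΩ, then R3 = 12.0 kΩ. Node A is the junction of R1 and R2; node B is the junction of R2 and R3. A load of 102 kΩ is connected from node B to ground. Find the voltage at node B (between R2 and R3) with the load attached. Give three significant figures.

V ≈ 25.9 V

At node B, R3 is in parallel with the load: R3‖R_L = 10.74 kΩ.
Below node A the resistance is R2 + (R3‖R_L) = 11.94 kΩ, so V_A = 33.4 × 11.94/13.87 = 28.75 V.
Then V_B = V_A × (R3‖R_L)/(R2 + R3‖R_L) = 28.75 × 10.74/11.94 = 25.9 V.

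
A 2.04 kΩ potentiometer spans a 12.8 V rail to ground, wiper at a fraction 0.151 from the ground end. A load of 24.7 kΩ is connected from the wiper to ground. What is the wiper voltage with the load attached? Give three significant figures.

The wiper splits the pot into (1−α)R = 1732 Ω above and αR = 308.0 Ω below.
Lower section ‖ load = 304.2 Ω.
V_wiper = 12.8 × 304.2/(1732 + 304.2) = 1.91 V.

V ≈ 1.91 V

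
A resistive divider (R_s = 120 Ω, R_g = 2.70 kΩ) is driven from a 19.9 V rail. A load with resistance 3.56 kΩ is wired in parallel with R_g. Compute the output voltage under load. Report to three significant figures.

The load sits in parallel with R_g: R_g‖R_L = (2700 × 3560) / (2700 + 3560) = 1535 Ω.
V_out = 19.9 × 1535 / (120 + 1535) = 19.9 × 1535/1655 = 18.5 V.
(Unloaded it would have been 19.1 V.)

V_out ≈ 18.5 V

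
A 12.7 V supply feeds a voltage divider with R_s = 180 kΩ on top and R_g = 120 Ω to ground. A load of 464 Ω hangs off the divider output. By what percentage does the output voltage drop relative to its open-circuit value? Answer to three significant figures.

20.5 %

Unloaded V = 12.7 × 120/180100 = 0.008461 V.
Loaded: R_g‖R_L = 95.34 Ω, giving V = 12.7 × 95.34/180100 = 0.006723 V.
Drop = (0.008461 − 0.006723) / 0.008461 = 20.5 %.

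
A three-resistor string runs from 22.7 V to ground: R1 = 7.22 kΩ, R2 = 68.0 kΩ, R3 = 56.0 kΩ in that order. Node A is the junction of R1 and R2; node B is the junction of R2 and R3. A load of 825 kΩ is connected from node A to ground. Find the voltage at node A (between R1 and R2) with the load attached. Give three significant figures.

Below node A the series string R2+R3 = 124.0 kΩ sits in parallel with the 825 kΩ load: 107.8 kΩ.
V_A = 22.7 × 107.8/(7.22 + 107.8) = 21.3 V.

V ≈ 21.3 V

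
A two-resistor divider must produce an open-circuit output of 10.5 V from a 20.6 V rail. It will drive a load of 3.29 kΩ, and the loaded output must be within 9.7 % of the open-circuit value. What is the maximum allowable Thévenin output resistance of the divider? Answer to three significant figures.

R_th ≤ 353 Ω

Loading drop = R_th/(R_th + R_L) ≤ 0.0970, so R_th ≤ R_L · ε/(1−ε) = 3.29 kΩ × 0.0970/0.9030 = 353 Ω.
(Any R1, R2 with R2/(R1+R2) = 0.510 and R1‖R2 ≤ 353 Ω will meet the spec.)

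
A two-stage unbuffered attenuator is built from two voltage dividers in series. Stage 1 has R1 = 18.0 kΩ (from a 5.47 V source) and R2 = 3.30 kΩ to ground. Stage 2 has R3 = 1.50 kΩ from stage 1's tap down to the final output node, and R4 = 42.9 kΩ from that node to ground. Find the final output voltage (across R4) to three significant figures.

Stage 2 presents R3+R4 = 44.40 kΩ as a load on stage 1's tap.
Stage 1's lower leg becomes R2‖(R3+R4) = 3.072 kΩ, so V_mid = 5.47 × 3.072/21.07 = 0.7974 V.
Stage 2 is itself unloaded: V_out = V_mid × R4/(R3+R4) = 0.7974 × 42.9/44.40 = 0.770 V.

V_out ≈ 0.770 V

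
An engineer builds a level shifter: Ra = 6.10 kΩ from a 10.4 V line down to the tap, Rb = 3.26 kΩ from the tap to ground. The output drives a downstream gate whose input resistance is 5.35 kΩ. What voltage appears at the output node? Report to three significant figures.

V_out ≈ 2.59 V

The load sits in parallel with Rb: Rb‖R_L = (3.26 × 5.35) / (3.26 + 5.35) = 2.026 kΩ.
V_out = 10.4 × 2.026 / (6.10 + 2.026) = 10.4 × 2.026/8.126 = 2.59 V.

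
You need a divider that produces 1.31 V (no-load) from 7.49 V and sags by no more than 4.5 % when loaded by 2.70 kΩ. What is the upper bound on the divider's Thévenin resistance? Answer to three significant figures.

Loading drop = R_th/(R_th + R_L) ≤ 0.0450, so R_th ≤ R_L · ε/(1−ε) = 2.70 kΩ × 0.0450/0.9550 = 127 Ω.

R_th ≤ 127 Ω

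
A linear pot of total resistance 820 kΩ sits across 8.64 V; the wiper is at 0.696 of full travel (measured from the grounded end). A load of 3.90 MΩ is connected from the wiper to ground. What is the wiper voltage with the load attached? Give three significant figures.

V ≈ 5.76 V

The wiper splits the pot into (1−α)R = 249.3 kΩ above and αR = 570.7 kΩ below.
Lower section ‖ load = 497.9 kΩ.
V_wiper = 8.64 × 497.9/(249.3 + 497.9) = 5.76 V.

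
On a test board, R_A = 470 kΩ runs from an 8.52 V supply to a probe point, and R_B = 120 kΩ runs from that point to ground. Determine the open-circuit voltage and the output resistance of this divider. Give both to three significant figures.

V_th = 1.73 V, R_th = 95.6 kΩ

V_th is the open-circuit tap voltage: 8.52 × 120/(470 + 120) = 1.73 V.
With the supply zeroed, R_A and R_B appear in parallel from the tap: R_th = R_A‖R_B = (470 × 120)/590.0 = 95.6 kΩ.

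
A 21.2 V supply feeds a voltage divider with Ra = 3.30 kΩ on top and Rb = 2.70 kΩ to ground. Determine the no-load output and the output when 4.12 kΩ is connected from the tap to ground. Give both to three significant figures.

Unloaded: 9.54 V; loaded: 7.01 V

Open-circuit: V = 21.2 × 2.70/(3.30 + 2.70) = 9.54 V.
With the load, Rb becomes Rb‖R_L = 1.631 kΩ, so V = 21.2 × 1.631/4.931 = 7.01 V.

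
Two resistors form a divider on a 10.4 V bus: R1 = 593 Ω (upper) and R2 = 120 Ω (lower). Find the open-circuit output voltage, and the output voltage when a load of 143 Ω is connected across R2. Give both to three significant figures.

Unloaded: 1.75 V; loaded: 1.03 V

Open-circuit: V = 10.4 × 120/(593 + 120) = 1.75 V.
With the load, R2 becomes R2‖R_L = 65.25 Ω, so V = 10.4 × 65.25/658.2 = 1.03 V.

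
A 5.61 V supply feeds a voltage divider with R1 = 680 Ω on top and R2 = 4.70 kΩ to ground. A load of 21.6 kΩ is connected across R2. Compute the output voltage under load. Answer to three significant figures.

The load sits in parallel with R2: R2‖R_L = (4700 × 21600) / (4700 + 21600) = 3860 Ω.
V_out = 5.61 × 3860 / (680 + 3860) = 5.61 × 3860/4540 = 4.77 V.
(Unloaded it would have been 4.90 V.)

V_out ≈ 4.77 V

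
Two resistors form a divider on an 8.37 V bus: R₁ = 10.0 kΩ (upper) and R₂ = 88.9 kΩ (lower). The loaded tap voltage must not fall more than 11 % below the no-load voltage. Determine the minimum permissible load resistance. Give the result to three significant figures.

R_L(min) ≈ 72.7 kΩ

Output resistance R_th = R₁‖R₂ = (10.0 × 88.9)/98.90 = 8.989 kΩ.
The fractional drop is R_th/(R_th + R_L); requiring this ≤ 0.110 gives R_L ≥ R_th(1/0.110 − 1) = 8.989 × 8.091 = 72.7 kΩ.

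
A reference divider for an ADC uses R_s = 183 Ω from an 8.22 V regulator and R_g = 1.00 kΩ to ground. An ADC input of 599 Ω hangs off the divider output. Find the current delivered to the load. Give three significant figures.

I_L ≈ 9.22 mA

R_g‖R_L = 374.6 Ω; V_out = 8.22 × 374.6/557.6 = 5.522 V.
I_L = V_out / R_L = 5.522 / 599 Ω = 9.22 mA.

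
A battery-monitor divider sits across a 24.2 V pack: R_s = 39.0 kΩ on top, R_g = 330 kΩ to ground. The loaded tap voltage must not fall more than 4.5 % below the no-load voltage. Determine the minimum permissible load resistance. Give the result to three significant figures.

Output resistance R_th = R_s‖R_g = (39.0 × 330)/369.0 = 34.88 kΩ.
The fractional drop is R_th/(R_th + R_L); requiring this ≤ 0.0450 gives R_L ≥ R_th(1/0.0450 − 1) = 34.88 × 21.22 = 740 kΩ.

R_L(min) ≈ 740 kΩ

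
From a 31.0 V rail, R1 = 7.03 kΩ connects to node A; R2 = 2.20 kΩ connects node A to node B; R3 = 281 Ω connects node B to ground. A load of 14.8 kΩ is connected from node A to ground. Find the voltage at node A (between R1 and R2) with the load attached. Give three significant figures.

V ≈ 7.20 V

Below node A the series string R2+R3 = 2481 Ω sits in parallel with the 14800 Ω load: 2125 Ω.
V_A = 31.0 × 2125/(7030 + 2125) = 7.20 V.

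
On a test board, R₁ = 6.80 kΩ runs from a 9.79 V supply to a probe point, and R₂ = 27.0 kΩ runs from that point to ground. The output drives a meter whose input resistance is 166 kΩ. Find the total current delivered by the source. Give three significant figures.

R₂‖R_L = 23.22 kΩ, so the source sees R₁ + R₂‖R_L = 30.02 kΩ.
I = 9.79 V / 30.02 kΩ = 0.326 mA.

I ≈ 0.326 mA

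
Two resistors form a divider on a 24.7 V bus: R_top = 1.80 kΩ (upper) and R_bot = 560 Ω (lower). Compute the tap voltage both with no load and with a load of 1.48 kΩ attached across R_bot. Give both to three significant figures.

Unloaded: 5.86 V; loaded: 4.55 V

Open-circuit: V = 24.7 × 560/(1800 + 560) = 5.86 V.
With the load, R_bot becomes R_bot‖R_L = 406.3 Ω, so V = 24.7 × 406.3/2206 = 4.55 V.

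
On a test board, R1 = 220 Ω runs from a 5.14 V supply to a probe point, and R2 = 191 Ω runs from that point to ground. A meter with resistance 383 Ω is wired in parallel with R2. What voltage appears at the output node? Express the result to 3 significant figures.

The load sits in parallel with R2: R2‖R_L = (191 × 383) / (191 + 383) = 127.4 Ω.
V_out = 5.14 × 127.4 / (220 + 127.4) = 5.14 × 127.4/347.4 = 1.89 V.

V_out ≈ 1.89 V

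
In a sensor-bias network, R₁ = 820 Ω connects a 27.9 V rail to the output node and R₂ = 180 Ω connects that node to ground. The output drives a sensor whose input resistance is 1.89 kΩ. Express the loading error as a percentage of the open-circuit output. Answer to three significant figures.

7.24 %

The divider's output (Thévenin) resistance is R₁‖R₂ = 147.6 Ω.
Fractional drop under load = R_th/(R_th + R_L) = 147.6 / (147.6 + 1890) = 0.07244.
So the output falls by 7.24 %.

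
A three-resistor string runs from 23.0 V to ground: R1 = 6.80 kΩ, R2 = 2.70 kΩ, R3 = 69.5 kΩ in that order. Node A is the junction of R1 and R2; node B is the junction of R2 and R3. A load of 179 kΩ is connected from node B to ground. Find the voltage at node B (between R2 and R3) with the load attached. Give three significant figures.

V ≈ 19.3 V

At node B, R3 is in parallel with the load: R3‖R_L = 50.06 kΩ.
Below node A the resistance is R2 + (R3‖R_L) = 52.76 kΩ, so V_A = 23.0 × 52.76/59.56 = 20.37 V.
Then V_B = V_A × (R3‖R_L)/(R2 + R3‖R_L) = 20.37 × 50.06/52.76 = 19.3 V.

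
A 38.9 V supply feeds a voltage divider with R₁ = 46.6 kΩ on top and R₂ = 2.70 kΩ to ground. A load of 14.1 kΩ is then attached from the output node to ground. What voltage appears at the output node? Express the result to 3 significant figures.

The load sits in parallel with R₂: R₂‖R_L = (2.70 × 14.1) / (2.70 + 14.1) = 2.266 kΩ.
V_out = 38.9 × 2.266 / (46.6 + 2.266) = 38.9 × 2.266/48.87 = 1.80 V.

V_out ≈ 1.80 V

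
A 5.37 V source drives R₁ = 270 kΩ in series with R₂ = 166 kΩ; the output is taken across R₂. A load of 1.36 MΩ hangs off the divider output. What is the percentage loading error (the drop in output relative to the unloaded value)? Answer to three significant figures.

7.03 %

The divider's output (Thévenin) resistance is R₁‖R₂ = 102.8 kΩ.
Fractional drop under load = R_th/(R_th + R_L) = 102.8 / (102.8 + 1360) = 0.07028.
So the output falls by 7.03 %.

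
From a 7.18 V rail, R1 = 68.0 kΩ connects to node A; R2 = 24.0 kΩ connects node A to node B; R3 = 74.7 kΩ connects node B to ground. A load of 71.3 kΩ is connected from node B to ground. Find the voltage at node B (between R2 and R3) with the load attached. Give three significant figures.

At node B, R3 is in parallel with the load: R3‖R_L = 36.48 kΩ.
Below node A the resistance is R2 + (R3‖R_L) = 60.48 kΩ, so V_A = 7.18 × 60.48/128.5 = 3.380 V.
Then V_B = V_A × (R3‖R_L)/(R2 + R3‖R_L) = 3.380 × 36.48/60.48 = 2.04 V.

V ≈ 2.04 V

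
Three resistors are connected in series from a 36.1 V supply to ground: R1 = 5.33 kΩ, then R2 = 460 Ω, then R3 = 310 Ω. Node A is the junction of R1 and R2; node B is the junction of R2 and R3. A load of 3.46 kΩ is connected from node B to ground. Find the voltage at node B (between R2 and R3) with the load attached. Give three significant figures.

V ≈ 1.69 V

At node B, R3 is in parallel with the load: R3‖R_L = 284.5 Ω.
Below node A the resistance is R2 + (R3‖R_L) = 744.5 Ω, so V_A = 36.1 × 744.5/6075 = 4.425 V.
Then V_B = V_A × (R3‖R_L)/(R2 + R3‖R_L) = 4.425 × 284.5/744.5 = 1.69 V.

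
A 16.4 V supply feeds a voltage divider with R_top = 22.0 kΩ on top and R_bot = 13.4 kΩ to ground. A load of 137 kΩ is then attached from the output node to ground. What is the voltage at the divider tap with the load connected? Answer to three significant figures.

The load sits in parallel with R_bot: R_bot‖R_L = (13.4 × 137) / (13.4 + 137) = 12.21 kΩ.
V_out = 16.4 × 12.21 / (22.0 + 12.21) = 16.4 × 12.21/34.21 = 5.85 V.
(Unloaded it would have been 6.21 V.)

V_out ≈ 5.85 V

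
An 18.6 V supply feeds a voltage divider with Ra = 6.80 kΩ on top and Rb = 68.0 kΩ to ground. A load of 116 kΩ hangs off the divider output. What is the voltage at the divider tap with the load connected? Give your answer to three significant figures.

V_out ≈ 16.1 V

The load sits in parallel with Rb: Rb‖R_L = (68.0 × 116) / (68.0 + 116) = 42.87 kΩ.
V_out = 18.6 × 42.87 / (6.80 + 42.87) = 18.6 × 42.87/49.67 = 16.1 V.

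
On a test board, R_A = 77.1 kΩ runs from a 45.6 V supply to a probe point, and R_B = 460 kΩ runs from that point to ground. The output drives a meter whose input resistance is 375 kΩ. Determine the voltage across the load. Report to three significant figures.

The load sits in parallel with R_B: R_B‖R_L = (460 × 375) / (460 + 375) = 206.6 kΩ.
V_out = 45.6 × 206.6 / (77.1 + 206.6) = 45.6 × 206.6/283.7 = 33.2 V.

V_out ≈ 33.2 V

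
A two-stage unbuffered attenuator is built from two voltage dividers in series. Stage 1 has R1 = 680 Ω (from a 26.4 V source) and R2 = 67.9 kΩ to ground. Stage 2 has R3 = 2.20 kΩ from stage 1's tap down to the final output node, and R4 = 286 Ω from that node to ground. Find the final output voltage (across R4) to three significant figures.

Stage 2 presents R3+R4 = 2486 Ω as a load on stage 1's tap.
Stage 1's lower leg becomes R2‖(R3+R4) = 2398 Ω, so V_mid = 26.4 × 2398/3078 = 20.57 V.
Stage 2 is itself unloaded: V_out = V_mid × R4/(R3+R4) = 20.57 × 286/2486 = 2.37 V.

V_out ≈ 2.37 V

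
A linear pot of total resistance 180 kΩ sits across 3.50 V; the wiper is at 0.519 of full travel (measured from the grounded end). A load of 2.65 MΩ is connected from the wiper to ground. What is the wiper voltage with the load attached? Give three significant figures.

V ≈ 1.79 V

The wiper splits the pot into (1−α)R = 86.58 kΩ above and αR = 93.42 kΩ below.
Lower section ‖ load = 90.24 kΩ.
V_wiper = 3.50 × 90.24/(86.58 + 90.24) = 1.79 V.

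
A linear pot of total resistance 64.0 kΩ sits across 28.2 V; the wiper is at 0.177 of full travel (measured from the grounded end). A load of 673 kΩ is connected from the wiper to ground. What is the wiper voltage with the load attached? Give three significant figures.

The wiper splits the pot into (1−α)R = 52.67 kΩ above and αR = 11.33 kΩ below.
Lower section ‖ load = 11.14 kΩ.
V_wiper = 28.2 × 11.14/(52.67 + 11.14) = 4.92 V.

V ≈ 4.92 V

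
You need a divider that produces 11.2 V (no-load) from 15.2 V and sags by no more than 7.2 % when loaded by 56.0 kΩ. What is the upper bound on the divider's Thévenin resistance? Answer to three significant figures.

R_th ≤ 4.34 kΩ

Loading drop = R_th/(R_th + R_L) ≤ 0.0720, so R_th ≤ R_L · ε/(1−ε) = 56.0 kΩ × 0.0720/0.9280 = 4.34 kΩ.
(Any R1, R2 with R2/(R1+R2) = 0.737 and R1‖R2 ≤ 4.34 kΩ will meet the spec.)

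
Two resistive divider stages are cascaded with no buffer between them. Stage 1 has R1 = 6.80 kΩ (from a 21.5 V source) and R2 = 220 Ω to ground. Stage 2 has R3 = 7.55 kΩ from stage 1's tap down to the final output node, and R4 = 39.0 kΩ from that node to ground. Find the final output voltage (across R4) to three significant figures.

V_out ≈ 0.562 V

Stage 2 presents R3+R4 = 46550 Ω as a load on stage 1's tap.
Stage 1's lower leg becomes R2‖(R3+R4) = 219.0 Ω, so V_mid = 21.5 × 219.0/7019 = 0.6707 V.
Stage 2 is itself unloaded: V_out = V_mid × R4/(R3+R4) = 0.6707 × 39000/46550 = 0.562 V.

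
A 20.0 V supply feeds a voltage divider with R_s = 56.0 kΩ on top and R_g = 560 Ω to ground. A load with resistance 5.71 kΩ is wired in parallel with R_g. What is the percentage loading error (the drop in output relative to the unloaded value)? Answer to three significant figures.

The divider's output (Thévenin) resistance is R_s‖R_g = 554.5 Ω.
Fractional drop under load = R_th/(R_th + R_L) = 554.5 / (554.5 + 5710) = 0.08851.
So the output falls by 8.85 %.

8.85 %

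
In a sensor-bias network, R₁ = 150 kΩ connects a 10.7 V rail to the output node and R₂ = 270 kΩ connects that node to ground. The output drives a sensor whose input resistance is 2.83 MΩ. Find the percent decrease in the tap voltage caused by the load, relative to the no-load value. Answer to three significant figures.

The divider's output (Thévenin) resistance is R₁‖R₂ = 96.43 kΩ.
Fractional drop under load = R_th/(R_th + R_L) = 96.43 / (96.43 + 2830) = 0.03295.
So the output falls by 3.30 %.

3.30 %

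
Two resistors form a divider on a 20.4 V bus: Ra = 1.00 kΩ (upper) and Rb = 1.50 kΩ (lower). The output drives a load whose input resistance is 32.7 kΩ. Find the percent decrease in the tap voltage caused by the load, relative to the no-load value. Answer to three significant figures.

1.80 %

The divider's output (Thévenin) resistance is Ra‖Rb = 0.6000 kΩ.
Fractional drop under load = R_th/(R_th + R_L) = 0.6000 / (0.6000 + 32.7) = 0.01802.
So the output falls by 1.80 %.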